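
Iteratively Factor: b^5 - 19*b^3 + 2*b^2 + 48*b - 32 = (b + 2)*(b^4 - 2*b^3 - 15*b^2 + 32*b - 16) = (b + 2)*(b + 4)*(b^3 - 6*b^2 + 9*b - 4) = (b - 1)*(b + 2)*(b + 4)*(b^2 - 5*b + 4) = (b - 4)*(b - 1)*(b + 2)*(b + 4)*(b - 1)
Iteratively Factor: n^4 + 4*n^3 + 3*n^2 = (n + 3)*(n^3 + n^2) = n*(n + 3)*(n^2 + n) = n^2*(n + 3)*(n + 1)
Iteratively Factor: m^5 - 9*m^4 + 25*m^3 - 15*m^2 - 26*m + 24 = (m + 1)*(m^4 - 10*m^3 + 35*m^2 - 50*m + 24) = (m - 4)*(m + 1)*(m^3 - 6*m^2 + 11*m - 6) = (m - 4)*(m - 2)*(m + 1)*(m^2 - 4*m + 3) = (m - 4)*(m - 3)*(m - 2)*(m + 1)*(m - 1)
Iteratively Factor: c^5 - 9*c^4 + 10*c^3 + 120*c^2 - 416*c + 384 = (c - 3)*(c^4 - 6*c^3 - 8*c^2 + 96*c - 128) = (c - 3)*(c - 2)*(c^3 - 4*c^2 - 16*c + 64) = (c - 4)*(c - 3)*(c - 2)*(c^2 - 16) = (c - 4)^2*(c - 3)*(c - 2)*(c + 4)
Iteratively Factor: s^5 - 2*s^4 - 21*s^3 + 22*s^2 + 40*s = (s + 1)*(s^4 - 3*s^3 - 18*s^2 + 40*s) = (s + 1)*(s + 4)*(s^3 - 7*s^2 + 10*s) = (s - 2)*(s + 1)*(s + 4)*(s^2 - 5*s) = (s - 5)*(s - 2)*(s + 1)*(s + 4)*(s)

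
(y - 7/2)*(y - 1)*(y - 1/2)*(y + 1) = y^4 - 4*y^3 + 3*y^2/4 + 4*y - 7/4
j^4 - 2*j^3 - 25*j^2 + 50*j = j*(j - 5)*(j - 2)*(j + 5)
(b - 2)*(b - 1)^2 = b^3 - 4*b^2 + 5*b - 2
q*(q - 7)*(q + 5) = q^3 - 2*q^2 - 35*q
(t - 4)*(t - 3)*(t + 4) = t^3 - 3*t^2 - 16*t + 48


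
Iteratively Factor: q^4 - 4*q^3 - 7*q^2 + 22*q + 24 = (q + 2)*(q^3 - 6*q^2 + 5*q + 12) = (q - 4)*(q + 2)*(q^2 - 2*q - 3) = (q - 4)*(q + 1)*(q + 2)*(q - 3)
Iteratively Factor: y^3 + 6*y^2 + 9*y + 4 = (y + 4)*(y^2 + 2*y + 1) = (y + 1)*(y + 4)*(y + 1)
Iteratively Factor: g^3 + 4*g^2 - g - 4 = (g - 1)*(g^2 + 5*g + 4) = (g - 1)*(g + 4)*(g + 1)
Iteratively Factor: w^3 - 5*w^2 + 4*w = (w)*(w^2 - 5*w + 4) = w*(w - 1)*(w - 4)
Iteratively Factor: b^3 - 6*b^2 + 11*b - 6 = (b - 2)*(b^2 - 4*b + 3) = (b - 3)*(b - 2)*(b - 1)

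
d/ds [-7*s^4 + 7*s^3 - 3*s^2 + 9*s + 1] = -28*s^3 + 21*s^2 - 6*s + 9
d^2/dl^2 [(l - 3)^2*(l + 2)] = 6*l - 8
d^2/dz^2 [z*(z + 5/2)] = 2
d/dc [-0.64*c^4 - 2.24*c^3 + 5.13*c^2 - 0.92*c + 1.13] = -2.56*c^3 - 6.72*c^2 + 10.26*c - 0.92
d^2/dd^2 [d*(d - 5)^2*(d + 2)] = 12*d^2 - 48*d + 10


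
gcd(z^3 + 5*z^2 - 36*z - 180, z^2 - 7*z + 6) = z - 6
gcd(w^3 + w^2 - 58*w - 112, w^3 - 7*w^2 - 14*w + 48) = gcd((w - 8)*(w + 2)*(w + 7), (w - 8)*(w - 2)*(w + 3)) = w - 8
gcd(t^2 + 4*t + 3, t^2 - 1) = t + 1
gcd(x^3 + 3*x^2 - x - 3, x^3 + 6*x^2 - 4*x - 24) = 1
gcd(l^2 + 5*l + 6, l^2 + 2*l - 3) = l + 3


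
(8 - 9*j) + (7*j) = 8 - 2*j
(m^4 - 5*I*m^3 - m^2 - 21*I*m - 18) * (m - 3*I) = m^5 - 8*I*m^4 - 16*m^3 - 18*I*m^2 - 81*m + 54*I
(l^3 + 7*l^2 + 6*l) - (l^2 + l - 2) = l^3 + 6*l^2 + 5*l + 2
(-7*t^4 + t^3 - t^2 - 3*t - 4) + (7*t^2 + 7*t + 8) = -7*t^4 + t^3 + 6*t^2 + 4*t + 4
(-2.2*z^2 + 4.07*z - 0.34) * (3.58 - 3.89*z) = 8.558*z^3 - 23.7083*z^2 + 15.8932*z - 1.2172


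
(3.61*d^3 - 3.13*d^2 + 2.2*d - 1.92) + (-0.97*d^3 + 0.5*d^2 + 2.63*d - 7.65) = 2.64*d^3 - 2.63*d^2 + 4.83*d - 9.57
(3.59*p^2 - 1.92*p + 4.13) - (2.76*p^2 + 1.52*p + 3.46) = 0.83*p^2 - 3.44*p + 0.67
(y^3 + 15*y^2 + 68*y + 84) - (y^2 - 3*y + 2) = y^3 + 14*y^2 + 71*y + 82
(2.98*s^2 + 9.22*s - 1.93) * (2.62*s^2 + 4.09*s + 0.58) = 7.8076*s^4 + 36.3446*s^3 + 34.3816*s^2 - 2.5461*s - 1.1194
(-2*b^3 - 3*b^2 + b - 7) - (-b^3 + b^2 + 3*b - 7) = -b^3 - 4*b^2 - 2*b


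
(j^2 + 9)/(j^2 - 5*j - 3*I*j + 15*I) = (j + 3*I)/(j - 5)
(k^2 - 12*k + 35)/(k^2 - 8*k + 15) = (k - 7)/(k - 3)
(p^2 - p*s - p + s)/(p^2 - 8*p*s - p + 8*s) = (p - s)/(p - 8*s)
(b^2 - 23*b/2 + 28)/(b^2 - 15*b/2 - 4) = (2*b - 7)/(2*b + 1)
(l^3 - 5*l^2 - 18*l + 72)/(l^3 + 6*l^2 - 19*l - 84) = (l^3 - 5*l^2 - 18*l + 72)/(l^3 + 6*l^2 - 19*l - 84)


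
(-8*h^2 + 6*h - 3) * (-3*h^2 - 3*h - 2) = 24*h^4 + 6*h^3 + 7*h^2 - 3*h + 6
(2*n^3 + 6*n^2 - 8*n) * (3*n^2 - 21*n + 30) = 6*n^5 - 24*n^4 - 90*n^3 + 348*n^2 - 240*n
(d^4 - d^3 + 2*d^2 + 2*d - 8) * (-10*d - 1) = -10*d^5 + 9*d^4 - 19*d^3 - 22*d^2 + 78*d + 8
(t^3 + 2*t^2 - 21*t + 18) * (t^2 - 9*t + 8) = t^5 - 7*t^4 - 31*t^3 + 223*t^2 - 330*t + 144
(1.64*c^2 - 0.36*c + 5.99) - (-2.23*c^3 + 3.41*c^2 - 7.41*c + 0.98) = 2.23*c^3 - 1.77*c^2 + 7.05*c + 5.01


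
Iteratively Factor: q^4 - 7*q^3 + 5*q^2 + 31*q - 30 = (q - 5)*(q^3 - 2*q^2 - 5*q + 6) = (q - 5)*(q + 2)*(q^2 - 4*q + 3) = (q - 5)*(q - 3)*(q + 2)*(q - 1)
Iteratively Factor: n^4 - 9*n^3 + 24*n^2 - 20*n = (n - 2)*(n^3 - 7*n^2 + 10*n) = (n - 5)*(n - 2)*(n^2 - 2*n) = n*(n - 5)*(n - 2)*(n - 2)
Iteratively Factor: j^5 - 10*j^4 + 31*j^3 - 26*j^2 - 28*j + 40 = (j - 2)*(j^4 - 8*j^3 + 15*j^2 + 4*j - 20) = (j - 5)*(j - 2)*(j^3 - 3*j^2 + 4) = (j - 5)*(j - 2)*(j + 1)*(j^2 - 4*j + 4) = (j - 5)*(j - 2)^2*(j + 1)*(j - 2)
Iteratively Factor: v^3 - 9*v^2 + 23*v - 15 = (v - 5)*(v^2 - 4*v + 3) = (v - 5)*(v - 3)*(v - 1)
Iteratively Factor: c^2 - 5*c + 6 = (c - 2)*(c - 3)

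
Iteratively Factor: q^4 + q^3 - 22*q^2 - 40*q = (q + 2)*(q^3 - q^2 - 20*q) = q*(q + 2)*(q^2 - q - 20) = q*(q + 2)*(q + 4)*(q - 5)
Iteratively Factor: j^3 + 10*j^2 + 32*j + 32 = (j + 4)*(j^2 + 6*j + 8) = (j + 2)*(j + 4)*(j + 4)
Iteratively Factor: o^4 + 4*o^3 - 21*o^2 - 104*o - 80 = (o + 1)*(o^3 + 3*o^2 - 24*o - 80) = (o - 5)*(o + 1)*(o^2 + 8*o + 16) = (o - 5)*(o + 1)*(o + 4)*(o + 4)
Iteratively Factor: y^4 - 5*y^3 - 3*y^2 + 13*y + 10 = (y + 1)*(y^3 - 6*y^2 + 3*y + 10) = (y - 5)*(y + 1)*(y^2 - y - 2) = (y - 5)*(y - 2)*(y + 1)*(y + 1)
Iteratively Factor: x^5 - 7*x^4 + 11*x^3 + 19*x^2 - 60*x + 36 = (x - 3)*(x^4 - 4*x^3 - x^2 + 16*x - 12) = (x - 3)^2*(x^3 - x^2 - 4*x + 4) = (x - 3)^2*(x - 2)*(x^2 + x - 2) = (x - 3)^2*(x - 2)*(x + 2)*(x - 1)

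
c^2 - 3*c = c*(c - 3)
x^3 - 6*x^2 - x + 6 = (x - 6)*(x - 1)*(x + 1)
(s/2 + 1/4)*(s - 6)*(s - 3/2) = s^3/2 - 7*s^2/2 + 21*s/8 + 9/4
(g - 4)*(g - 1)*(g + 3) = g^3 - 2*g^2 - 11*g + 12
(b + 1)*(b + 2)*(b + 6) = b^3 + 9*b^2 + 20*b + 12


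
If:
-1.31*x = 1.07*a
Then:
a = -1.22429906542056*x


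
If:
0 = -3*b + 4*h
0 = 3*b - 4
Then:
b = 4/3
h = 1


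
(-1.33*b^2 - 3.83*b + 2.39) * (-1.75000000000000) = 2.3275*b^2 + 6.7025*b - 4.1825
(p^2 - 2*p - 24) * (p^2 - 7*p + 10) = p^4 - 9*p^3 + 148*p - 240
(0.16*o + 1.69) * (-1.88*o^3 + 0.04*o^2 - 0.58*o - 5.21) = -0.3008*o^4 - 3.1708*o^3 - 0.0252*o^2 - 1.8138*o - 8.8049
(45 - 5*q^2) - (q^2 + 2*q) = -6*q^2 - 2*q + 45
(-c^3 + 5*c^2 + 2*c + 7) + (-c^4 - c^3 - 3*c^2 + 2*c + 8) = -c^4 - 2*c^3 + 2*c^2 + 4*c + 15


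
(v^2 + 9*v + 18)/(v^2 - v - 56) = (v^2 + 9*v + 18)/(v^2 - v - 56)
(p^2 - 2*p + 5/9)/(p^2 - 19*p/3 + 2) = (p - 5/3)/(p - 6)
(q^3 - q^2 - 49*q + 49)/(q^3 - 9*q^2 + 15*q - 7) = (q + 7)/(q - 1)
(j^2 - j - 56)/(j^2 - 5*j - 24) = (j + 7)/(j + 3)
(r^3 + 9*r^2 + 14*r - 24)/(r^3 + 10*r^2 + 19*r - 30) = (r + 4)/(r + 5)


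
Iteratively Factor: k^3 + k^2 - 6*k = (k)*(k^2 + k - 6) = k*(k - 2)*(k + 3)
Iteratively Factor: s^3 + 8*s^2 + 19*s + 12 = (s + 3)*(s^2 + 5*s + 4) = (s + 3)*(s + 4)*(s + 1)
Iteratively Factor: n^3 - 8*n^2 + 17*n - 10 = (n - 5)*(n^2 - 3*n + 2) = (n - 5)*(n - 2)*(n - 1)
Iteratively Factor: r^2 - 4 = (r + 2)*(r - 2)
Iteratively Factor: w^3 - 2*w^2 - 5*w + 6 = (w - 1)*(w^2 - w - 6) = (w - 1)*(w + 2)*(w - 3)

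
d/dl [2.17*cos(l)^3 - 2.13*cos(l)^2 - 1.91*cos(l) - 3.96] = (-6.51*cos(l)^2 + 4.26*cos(l) + 1.91)*sin(l)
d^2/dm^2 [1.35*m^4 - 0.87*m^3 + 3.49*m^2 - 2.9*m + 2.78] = 16.2*m^2 - 5.22*m + 6.98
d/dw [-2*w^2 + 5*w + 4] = 5 - 4*w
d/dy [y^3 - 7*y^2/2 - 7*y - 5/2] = 3*y^2 - 7*y - 7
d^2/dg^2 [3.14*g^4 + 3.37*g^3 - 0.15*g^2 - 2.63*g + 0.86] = 37.68*g^2 + 20.22*g - 0.3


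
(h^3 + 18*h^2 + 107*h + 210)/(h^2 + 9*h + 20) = (h^2 + 13*h + 42)/(h + 4)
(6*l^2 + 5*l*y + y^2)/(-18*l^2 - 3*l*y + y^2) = (2*l + y)/(-6*l + y)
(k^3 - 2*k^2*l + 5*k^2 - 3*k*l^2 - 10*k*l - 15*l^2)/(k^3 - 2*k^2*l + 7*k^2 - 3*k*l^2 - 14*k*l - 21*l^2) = (k + 5)/(k + 7)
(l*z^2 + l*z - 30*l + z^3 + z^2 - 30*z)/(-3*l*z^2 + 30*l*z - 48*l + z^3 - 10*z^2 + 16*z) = (-l*z^2 - l*z + 30*l - z^3 - z^2 + 30*z)/(3*l*z^2 - 30*l*z + 48*l - z^3 + 10*z^2 - 16*z)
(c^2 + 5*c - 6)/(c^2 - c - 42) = (c - 1)/(c - 7)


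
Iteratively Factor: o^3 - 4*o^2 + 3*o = (o - 1)*(o^2 - 3*o) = (o - 3)*(o - 1)*(o)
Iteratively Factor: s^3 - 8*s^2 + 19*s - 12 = (s - 3)*(s^2 - 5*s + 4) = (s - 3)*(s - 1)*(s - 4)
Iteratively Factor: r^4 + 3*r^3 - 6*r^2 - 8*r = (r + 1)*(r^3 + 2*r^2 - 8*r) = (r - 2)*(r + 1)*(r^2 + 4*r) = r*(r - 2)*(r + 1)*(r + 4)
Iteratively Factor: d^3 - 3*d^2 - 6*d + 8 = (d - 4)*(d^2 + d - 2) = (d - 4)*(d - 1)*(d + 2)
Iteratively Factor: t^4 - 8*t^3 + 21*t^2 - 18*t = (t - 3)*(t^3 - 5*t^2 + 6*t) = (t - 3)*(t - 2)*(t^2 - 3*t) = t*(t - 3)*(t - 2)*(t - 3)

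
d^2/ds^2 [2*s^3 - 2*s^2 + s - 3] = 12*s - 4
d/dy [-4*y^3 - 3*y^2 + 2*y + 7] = -12*y^2 - 6*y + 2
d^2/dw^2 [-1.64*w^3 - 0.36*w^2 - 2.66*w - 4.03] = -9.84*w - 0.72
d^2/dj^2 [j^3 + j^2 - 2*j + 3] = 6*j + 2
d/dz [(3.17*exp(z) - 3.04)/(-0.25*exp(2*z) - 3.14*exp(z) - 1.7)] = (0.7925*exp(2*z) - 1.52*exp(z) - 14.9346)*exp(z)/(0.0625*exp(4*z) + 1.57*exp(3*z) + 10.7096*exp(2*z) + 10.676*exp(z) + 2.89)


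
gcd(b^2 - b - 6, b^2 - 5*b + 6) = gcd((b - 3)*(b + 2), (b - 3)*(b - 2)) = b - 3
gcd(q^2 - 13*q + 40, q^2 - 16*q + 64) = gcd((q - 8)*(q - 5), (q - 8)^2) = q - 8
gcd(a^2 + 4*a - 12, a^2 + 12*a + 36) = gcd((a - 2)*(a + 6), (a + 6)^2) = a + 6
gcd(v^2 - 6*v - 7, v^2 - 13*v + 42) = v - 7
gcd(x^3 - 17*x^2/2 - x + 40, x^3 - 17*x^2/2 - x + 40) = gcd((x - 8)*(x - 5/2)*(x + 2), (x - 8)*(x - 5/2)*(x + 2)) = x^3 - 17*x^2/2 - x + 40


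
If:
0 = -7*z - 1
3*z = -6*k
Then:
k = 1/14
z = -1/7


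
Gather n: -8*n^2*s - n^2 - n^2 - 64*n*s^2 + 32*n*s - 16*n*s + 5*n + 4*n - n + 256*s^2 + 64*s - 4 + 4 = n^2*(-8*s - 2) + n*(-64*s^2 + 16*s + 8) + 256*s^2 + 64*s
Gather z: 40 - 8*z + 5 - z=45 - 9*z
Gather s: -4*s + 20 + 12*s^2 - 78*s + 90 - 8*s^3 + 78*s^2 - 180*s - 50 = -8*s^3 + 90*s^2 - 262*s + 60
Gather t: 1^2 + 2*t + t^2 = t^2 + 2*t + 1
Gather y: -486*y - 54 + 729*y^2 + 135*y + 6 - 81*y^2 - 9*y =648*y^2 - 360*y - 48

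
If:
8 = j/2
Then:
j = 16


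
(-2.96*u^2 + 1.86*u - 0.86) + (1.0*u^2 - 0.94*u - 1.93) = -1.96*u^2 + 0.92*u - 2.79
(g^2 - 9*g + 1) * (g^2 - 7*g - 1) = g^4 - 16*g^3 + 63*g^2 + 2*g - 1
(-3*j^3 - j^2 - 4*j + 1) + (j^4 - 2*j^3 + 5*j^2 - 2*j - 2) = j^4 - 5*j^3 + 4*j^2 - 6*j - 1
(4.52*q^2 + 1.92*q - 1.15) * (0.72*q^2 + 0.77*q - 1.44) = 3.2544*q^4 + 4.8628*q^3 - 5.8584*q^2 - 3.6503*q + 1.656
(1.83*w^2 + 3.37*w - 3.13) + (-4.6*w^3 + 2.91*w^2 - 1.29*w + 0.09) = -4.6*w^3 + 4.74*w^2 + 2.08*w - 3.04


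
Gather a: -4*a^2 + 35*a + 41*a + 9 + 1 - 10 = -4*a^2 + 76*a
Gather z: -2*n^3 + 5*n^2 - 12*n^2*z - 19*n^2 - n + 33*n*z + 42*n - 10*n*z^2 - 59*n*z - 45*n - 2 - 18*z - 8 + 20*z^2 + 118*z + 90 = -2*n^3 - 14*n^2 - 4*n + z^2*(20 - 10*n) + z*(-12*n^2 - 26*n + 100) + 80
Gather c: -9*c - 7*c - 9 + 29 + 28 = 48 - 16*c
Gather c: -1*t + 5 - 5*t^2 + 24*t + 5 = -5*t^2 + 23*t + 10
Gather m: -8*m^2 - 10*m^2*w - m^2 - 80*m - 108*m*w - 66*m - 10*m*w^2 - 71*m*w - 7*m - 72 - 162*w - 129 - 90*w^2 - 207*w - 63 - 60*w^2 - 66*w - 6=m^2*(-10*w - 9) + m*(-10*w^2 - 179*w - 153) - 150*w^2 - 435*w - 270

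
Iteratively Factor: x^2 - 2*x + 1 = (x - 1)*(x - 1)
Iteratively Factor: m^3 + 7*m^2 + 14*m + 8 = (m + 2)*(m^2 + 5*m + 4) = (m + 2)*(m + 4)*(m + 1)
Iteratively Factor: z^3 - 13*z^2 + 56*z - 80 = (z - 5)*(z^2 - 8*z + 16) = (z - 5)*(z - 4)*(z - 4)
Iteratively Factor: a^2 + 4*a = (a)*(a + 4)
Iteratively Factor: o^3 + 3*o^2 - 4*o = (o)*(o^2 + 3*o - 4) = o*(o - 1)*(o + 4)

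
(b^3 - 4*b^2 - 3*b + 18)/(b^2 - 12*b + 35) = (b^3 - 4*b^2 - 3*b + 18)/(b^2 - 12*b + 35)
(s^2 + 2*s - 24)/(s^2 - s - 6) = (-s^2 - 2*s + 24)/(-s^2 + s + 6)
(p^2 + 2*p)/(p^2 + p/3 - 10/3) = 3*p/(3*p - 5)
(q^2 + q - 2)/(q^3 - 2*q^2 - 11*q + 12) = (q + 2)/(q^2 - q - 12)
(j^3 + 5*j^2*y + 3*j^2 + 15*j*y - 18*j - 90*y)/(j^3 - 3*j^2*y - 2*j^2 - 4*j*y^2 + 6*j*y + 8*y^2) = (j^3 + 5*j^2*y + 3*j^2 + 15*j*y - 18*j - 90*y)/(j^3 - 3*j^2*y - 2*j^2 - 4*j*y^2 + 6*j*y + 8*y^2)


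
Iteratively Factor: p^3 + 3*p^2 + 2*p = (p + 1)*(p^2 + 2*p) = p*(p + 1)*(p + 2)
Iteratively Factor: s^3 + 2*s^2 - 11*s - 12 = (s + 4)*(s^2 - 2*s - 3) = (s - 3)*(s + 4)*(s + 1)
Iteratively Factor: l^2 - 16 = (l + 4)*(l - 4)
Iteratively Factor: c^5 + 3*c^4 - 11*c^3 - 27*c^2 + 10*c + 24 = (c + 4)*(c^4 - c^3 - 7*c^2 + c + 6) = (c + 1)*(c + 4)*(c^3 - 2*c^2 - 5*c + 6) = (c - 1)*(c + 1)*(c + 4)*(c^2 - c - 6) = (c - 3)*(c - 1)*(c + 1)*(c + 4)*(c + 2)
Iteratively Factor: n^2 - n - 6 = (n - 3)*(n + 2)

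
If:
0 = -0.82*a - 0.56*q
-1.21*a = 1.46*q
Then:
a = 0.00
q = 0.00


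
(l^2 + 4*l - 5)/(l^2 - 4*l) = (l^2 + 4*l - 5)/(l*(l - 4))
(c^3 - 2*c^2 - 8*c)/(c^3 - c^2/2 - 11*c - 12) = 2*c/(2*c + 3)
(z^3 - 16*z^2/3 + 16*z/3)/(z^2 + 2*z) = (3*z^2 - 16*z + 16)/(3*(z + 2))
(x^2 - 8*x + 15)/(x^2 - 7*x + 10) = (x - 3)/(x - 2)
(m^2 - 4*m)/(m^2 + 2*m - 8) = m*(m - 4)/(m^2 + 2*m - 8)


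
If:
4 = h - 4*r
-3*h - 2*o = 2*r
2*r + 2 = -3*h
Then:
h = 0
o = 1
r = -1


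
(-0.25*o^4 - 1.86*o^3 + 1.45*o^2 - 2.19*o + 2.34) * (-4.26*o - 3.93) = 1.065*o^5 + 8.9061*o^4 + 1.1328*o^3 + 3.6309*o^2 - 1.3617*o - 9.1962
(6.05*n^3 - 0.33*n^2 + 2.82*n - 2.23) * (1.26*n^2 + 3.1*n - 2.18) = 7.623*n^5 + 18.3392*n^4 - 10.6588*n^3 + 6.6516*n^2 - 13.0606*n + 4.8614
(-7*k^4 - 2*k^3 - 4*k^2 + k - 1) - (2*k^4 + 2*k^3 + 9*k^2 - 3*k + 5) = -9*k^4 - 4*k^3 - 13*k^2 + 4*k - 6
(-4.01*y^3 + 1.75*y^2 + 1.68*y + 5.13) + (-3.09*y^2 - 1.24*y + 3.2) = -4.01*y^3 - 1.34*y^2 + 0.44*y + 8.33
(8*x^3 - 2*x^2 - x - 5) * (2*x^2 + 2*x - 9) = 16*x^5 + 12*x^4 - 78*x^3 + 6*x^2 - x + 45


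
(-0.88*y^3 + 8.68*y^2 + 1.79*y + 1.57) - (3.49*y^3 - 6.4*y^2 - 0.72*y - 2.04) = -4.37*y^3 + 15.08*y^2 + 2.51*y + 3.61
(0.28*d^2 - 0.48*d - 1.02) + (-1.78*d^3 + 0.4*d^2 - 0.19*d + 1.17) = -1.78*d^3 + 0.68*d^2 - 0.67*d + 0.15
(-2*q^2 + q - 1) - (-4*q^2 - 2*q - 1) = 2*q^2 + 3*q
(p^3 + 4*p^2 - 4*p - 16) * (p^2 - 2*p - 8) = p^5 + 2*p^4 - 20*p^3 - 40*p^2 + 64*p + 128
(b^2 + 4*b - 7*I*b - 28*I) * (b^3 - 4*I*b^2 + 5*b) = b^5 + 4*b^4 - 11*I*b^4 - 23*b^3 - 44*I*b^3 - 92*b^2 - 35*I*b^2 - 140*I*b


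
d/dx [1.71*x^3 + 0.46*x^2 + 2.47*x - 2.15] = 5.13*x^2 + 0.92*x + 2.47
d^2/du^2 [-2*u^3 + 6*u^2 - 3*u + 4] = 12 - 12*u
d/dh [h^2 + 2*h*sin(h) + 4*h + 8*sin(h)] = 2*h*cos(h) + 2*h + 2*sin(h) + 8*cos(h) + 4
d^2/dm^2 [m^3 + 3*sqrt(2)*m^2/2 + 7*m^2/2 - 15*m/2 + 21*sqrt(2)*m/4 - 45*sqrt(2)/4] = 6*m + 3*sqrt(2) + 7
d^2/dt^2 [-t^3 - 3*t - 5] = -6*t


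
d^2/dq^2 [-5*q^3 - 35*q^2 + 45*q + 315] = -30*q - 70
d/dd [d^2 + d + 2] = 2*d + 1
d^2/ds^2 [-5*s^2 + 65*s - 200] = -10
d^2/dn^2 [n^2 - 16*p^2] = 2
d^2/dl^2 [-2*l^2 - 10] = -4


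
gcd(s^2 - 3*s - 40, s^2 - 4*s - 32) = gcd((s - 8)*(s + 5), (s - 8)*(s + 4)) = s - 8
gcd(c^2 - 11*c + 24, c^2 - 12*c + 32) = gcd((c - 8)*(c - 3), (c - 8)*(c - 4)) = c - 8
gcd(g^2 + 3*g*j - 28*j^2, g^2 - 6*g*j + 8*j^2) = g - 4*j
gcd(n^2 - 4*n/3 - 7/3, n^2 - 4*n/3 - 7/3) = n^2 - 4*n/3 - 7/3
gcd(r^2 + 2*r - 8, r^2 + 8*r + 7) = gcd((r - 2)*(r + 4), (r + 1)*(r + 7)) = 1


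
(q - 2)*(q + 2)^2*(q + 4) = q^4 + 6*q^3 + 4*q^2 - 24*q - 32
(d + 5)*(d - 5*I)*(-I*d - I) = -I*d^3 - 5*d^2 - 6*I*d^2 - 30*d - 5*I*d - 25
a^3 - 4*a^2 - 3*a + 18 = (a - 3)^2*(a + 2)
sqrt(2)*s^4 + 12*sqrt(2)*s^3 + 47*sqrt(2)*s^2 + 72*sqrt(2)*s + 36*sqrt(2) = (s + 2)*(s + 3)*(s + 6)*(sqrt(2)*s + sqrt(2))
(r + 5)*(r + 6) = r^2 + 11*r + 30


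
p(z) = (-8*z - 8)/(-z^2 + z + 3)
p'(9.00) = -0.17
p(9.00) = 1.16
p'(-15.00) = -0.03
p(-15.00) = -0.47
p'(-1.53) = -13.51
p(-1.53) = -4.87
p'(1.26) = -6.84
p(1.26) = -6.77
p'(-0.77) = -3.14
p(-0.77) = -1.12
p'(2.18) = -486.21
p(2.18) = -59.49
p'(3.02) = -14.28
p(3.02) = 10.37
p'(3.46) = -5.50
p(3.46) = 6.47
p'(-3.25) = -0.41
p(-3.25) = -1.66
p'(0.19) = -1.94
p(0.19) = -3.02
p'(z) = (-8*z - 8)*(2*z - 1)/(-z^2 + z + 3)^2 - 8/(-z^2 + z + 3) = 8*(z^2 - z - (z + 1)*(2*z - 1) - 3)/(-z^2 + z + 3)^2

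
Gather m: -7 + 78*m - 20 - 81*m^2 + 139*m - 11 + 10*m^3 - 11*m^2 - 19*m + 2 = 10*m^3 - 92*m^2 + 198*m - 36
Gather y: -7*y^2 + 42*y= -7*y^2 + 42*y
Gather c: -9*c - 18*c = -27*c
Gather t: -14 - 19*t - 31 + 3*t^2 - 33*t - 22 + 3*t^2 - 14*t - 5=6*t^2 - 66*t - 72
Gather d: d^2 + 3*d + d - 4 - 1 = d^2 + 4*d - 5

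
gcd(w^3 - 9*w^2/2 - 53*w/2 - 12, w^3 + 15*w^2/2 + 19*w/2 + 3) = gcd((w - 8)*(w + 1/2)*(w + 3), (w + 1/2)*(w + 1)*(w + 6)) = w + 1/2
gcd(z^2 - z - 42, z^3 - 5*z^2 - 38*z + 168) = z^2 - z - 42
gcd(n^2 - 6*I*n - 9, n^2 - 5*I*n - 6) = n - 3*I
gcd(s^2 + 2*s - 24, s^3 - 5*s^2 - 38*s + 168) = s^2 + 2*s - 24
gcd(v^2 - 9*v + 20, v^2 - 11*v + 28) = v - 4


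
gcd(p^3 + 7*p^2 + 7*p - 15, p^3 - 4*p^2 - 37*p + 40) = p^2 + 4*p - 5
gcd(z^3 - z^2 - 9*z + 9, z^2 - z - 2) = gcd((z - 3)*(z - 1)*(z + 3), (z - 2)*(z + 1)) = 1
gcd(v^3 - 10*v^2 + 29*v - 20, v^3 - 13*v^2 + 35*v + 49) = 1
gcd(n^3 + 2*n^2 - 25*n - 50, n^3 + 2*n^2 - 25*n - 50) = n^3 + 2*n^2 - 25*n - 50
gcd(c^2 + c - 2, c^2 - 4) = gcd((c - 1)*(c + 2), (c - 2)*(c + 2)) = c + 2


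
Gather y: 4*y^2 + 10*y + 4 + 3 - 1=4*y^2 + 10*y + 6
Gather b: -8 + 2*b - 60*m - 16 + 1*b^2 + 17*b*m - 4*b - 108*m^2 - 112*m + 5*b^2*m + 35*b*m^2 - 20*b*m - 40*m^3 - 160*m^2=b^2*(5*m + 1) + b*(35*m^2 - 3*m - 2) - 40*m^3 - 268*m^2 - 172*m - 24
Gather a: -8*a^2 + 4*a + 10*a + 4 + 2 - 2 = -8*a^2 + 14*a + 4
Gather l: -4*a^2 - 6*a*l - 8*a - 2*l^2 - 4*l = -4*a^2 - 8*a - 2*l^2 + l*(-6*a - 4)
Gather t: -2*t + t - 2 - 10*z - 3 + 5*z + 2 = -t - 5*z - 3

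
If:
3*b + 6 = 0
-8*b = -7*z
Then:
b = -2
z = -16/7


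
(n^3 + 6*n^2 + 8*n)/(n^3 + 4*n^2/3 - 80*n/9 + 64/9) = 9*n*(n + 2)/(9*n^2 - 24*n + 16)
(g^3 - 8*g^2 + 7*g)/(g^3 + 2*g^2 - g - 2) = g*(g - 7)/(g^2 + 3*g + 2)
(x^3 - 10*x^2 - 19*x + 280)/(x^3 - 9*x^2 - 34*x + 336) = (x + 5)/(x + 6)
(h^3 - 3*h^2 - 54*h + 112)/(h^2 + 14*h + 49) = (h^2 - 10*h + 16)/(h + 7)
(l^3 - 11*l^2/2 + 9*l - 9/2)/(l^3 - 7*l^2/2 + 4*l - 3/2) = (l - 3)/(l - 1)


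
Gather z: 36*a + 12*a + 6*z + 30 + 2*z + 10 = 48*a + 8*z + 40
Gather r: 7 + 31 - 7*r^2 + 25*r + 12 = -7*r^2 + 25*r + 50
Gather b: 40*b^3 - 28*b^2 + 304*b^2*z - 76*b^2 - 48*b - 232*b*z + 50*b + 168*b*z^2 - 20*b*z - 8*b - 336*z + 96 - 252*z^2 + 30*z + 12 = 40*b^3 + b^2*(304*z - 104) + b*(168*z^2 - 252*z - 6) - 252*z^2 - 306*z + 108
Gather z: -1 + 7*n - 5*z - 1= 7*n - 5*z - 2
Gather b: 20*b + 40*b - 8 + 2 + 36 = 60*b + 30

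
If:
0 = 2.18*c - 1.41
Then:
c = 0.65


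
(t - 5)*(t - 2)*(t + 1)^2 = t^4 - 5*t^3 - 3*t^2 + 13*t + 10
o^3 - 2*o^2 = o^2*(o - 2)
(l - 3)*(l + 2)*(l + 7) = l^3 + 6*l^2 - 13*l - 42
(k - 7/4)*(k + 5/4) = k^2 - k/2 - 35/16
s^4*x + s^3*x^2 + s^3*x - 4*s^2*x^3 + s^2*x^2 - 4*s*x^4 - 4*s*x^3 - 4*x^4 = (s - 2*x)*(s + x)*(s + 2*x)*(s*x + x)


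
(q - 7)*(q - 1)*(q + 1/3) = q^3 - 23*q^2/3 + 13*q/3 + 7/3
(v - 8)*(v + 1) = v^2 - 7*v - 8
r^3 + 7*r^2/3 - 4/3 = (r - 2/3)*(r + 1)*(r + 2)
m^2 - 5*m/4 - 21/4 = (m - 3)*(m + 7/4)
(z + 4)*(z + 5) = z^2 + 9*z + 20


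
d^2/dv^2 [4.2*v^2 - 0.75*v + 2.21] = 8.40000000000000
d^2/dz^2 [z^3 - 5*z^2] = 6*z - 10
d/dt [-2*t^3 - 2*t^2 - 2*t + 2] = -6*t^2 - 4*t - 2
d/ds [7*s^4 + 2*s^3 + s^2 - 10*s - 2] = 28*s^3 + 6*s^2 + 2*s - 10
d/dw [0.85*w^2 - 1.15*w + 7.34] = 1.7*w - 1.15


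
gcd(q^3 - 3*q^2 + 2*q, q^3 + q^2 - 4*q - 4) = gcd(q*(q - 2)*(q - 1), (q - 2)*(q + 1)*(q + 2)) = q - 2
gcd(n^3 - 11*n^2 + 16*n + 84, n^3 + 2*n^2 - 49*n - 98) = n^2 - 5*n - 14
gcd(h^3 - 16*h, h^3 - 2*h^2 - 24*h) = h^2 + 4*h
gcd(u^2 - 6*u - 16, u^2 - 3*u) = 1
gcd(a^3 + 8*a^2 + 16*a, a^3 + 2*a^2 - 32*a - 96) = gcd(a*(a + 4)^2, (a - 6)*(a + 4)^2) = a^2 + 8*a + 16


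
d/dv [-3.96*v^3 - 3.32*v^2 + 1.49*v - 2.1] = -11.88*v^2 - 6.64*v + 1.49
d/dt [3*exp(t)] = 3*exp(t)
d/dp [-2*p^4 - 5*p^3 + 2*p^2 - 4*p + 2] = -8*p^3 - 15*p^2 + 4*p - 4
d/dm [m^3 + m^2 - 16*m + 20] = 3*m^2 + 2*m - 16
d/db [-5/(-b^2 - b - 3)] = 5*(-2*b - 1)/(b^2 + b + 3)^2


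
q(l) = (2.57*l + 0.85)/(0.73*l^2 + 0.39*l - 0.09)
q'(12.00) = -0.02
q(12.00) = 0.29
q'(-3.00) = -0.49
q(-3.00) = -1.29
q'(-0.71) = -525201.97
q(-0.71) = -891.77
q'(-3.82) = -0.28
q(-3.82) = -0.99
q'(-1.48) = -3.27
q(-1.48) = -3.17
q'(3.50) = -0.27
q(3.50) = 0.96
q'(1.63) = -1.23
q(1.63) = 2.03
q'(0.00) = -69.48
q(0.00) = -9.44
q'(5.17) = -0.12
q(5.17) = 0.66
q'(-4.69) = -0.18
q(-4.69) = -0.79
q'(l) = (-1.46*l - 0.39)*(2.57*l + 0.85)/(0.73*l^2 + 0.39*l - 0.09)^2 + 2.57/(0.73*l^2 + 0.39*l - 0.09) = (1.8761*l^2 + 1.0023*l - (1.46*l + 0.39)*(2.57*l + 0.85) - 0.2313)/(0.73*l^2 + 0.39*l - 0.09)^2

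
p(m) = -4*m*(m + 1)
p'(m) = -8*m - 4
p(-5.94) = -117.37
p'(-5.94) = 43.52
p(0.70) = -4.76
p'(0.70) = -9.60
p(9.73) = -417.61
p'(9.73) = -81.84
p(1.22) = -10.83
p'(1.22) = -13.76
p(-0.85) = 0.51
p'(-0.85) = 2.80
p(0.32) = -1.69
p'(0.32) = -6.56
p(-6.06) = -122.65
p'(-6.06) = 44.48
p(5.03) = -121.32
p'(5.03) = -44.24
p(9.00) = -360.00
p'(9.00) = -76.00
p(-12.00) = -528.00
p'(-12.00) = 92.00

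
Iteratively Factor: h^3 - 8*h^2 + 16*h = (h - 4)*(h^2 - 4*h) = h*(h - 4)*(h - 4)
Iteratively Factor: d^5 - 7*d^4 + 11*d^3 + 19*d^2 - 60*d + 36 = (d - 2)*(d^4 - 5*d^3 + d^2 + 21*d - 18) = (d - 2)*(d - 1)*(d^3 - 4*d^2 - 3*d + 18) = (d - 3)*(d - 2)*(d - 1)*(d^2 - d - 6) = (d - 3)^2*(d - 2)*(d - 1)*(d + 2)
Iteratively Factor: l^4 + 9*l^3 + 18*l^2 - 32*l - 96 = (l + 3)*(l^3 + 6*l^2 - 32) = (l + 3)*(l + 4)*(l^2 + 2*l - 8) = (l + 3)*(l + 4)^2*(l - 2)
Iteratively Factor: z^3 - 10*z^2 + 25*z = (z)*(z^2 - 10*z + 25) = z*(z - 5)*(z - 5)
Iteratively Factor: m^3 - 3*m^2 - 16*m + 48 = (m - 3)*(m^2 - 16) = (m - 4)*(m - 3)*(m + 4)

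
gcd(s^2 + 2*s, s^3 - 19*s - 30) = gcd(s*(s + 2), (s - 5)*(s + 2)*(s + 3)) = s + 2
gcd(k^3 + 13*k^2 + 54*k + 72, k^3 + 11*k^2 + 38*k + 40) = k + 4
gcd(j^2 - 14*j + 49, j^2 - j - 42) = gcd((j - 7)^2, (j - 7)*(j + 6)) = j - 7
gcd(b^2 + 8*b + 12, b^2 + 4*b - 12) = b + 6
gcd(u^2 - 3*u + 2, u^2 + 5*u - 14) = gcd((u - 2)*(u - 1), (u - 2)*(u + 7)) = u - 2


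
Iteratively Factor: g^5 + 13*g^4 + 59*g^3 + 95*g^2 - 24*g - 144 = (g + 3)*(g^4 + 10*g^3 + 29*g^2 + 8*g - 48) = (g + 3)*(g + 4)*(g^3 + 6*g^2 + 5*g - 12) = (g + 3)*(g + 4)^2*(g^2 + 2*g - 3) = (g - 1)*(g + 3)*(g + 4)^2*(g + 3)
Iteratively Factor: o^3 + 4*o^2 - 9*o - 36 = (o + 3)*(o^2 + o - 12) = (o - 3)*(o + 3)*(o + 4)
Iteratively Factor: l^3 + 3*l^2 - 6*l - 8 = (l + 4)*(l^2 - l - 2) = (l + 1)*(l + 4)*(l - 2)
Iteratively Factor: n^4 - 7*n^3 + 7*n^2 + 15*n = (n)*(n^3 - 7*n^2 + 7*n + 15) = n*(n - 5)*(n^2 - 2*n - 3) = n*(n - 5)*(n - 3)*(n + 1)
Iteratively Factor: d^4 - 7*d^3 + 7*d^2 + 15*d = (d)*(d^3 - 7*d^2 + 7*d + 15) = d*(d - 3)*(d^2 - 4*d - 5) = d*(d - 3)*(d + 1)*(d - 5)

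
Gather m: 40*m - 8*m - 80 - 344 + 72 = 32*m - 352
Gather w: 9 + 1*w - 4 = w + 5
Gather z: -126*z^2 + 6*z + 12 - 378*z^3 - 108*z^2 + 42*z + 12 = -378*z^3 - 234*z^2 + 48*z + 24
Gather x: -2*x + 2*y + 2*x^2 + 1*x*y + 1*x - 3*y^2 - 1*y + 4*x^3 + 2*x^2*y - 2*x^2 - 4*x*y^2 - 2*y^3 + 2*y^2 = 4*x^3 + 2*x^2*y + x*(-4*y^2 + y - 1) - 2*y^3 - y^2 + y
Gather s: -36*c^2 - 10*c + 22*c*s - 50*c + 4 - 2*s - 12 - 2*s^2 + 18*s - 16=-36*c^2 - 60*c - 2*s^2 + s*(22*c + 16) - 24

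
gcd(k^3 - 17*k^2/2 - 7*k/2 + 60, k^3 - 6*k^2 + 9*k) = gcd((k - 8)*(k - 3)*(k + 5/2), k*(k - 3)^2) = k - 3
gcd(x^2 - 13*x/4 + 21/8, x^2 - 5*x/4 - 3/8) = x - 3/2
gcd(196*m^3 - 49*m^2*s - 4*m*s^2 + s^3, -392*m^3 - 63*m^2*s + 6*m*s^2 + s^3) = 7*m + s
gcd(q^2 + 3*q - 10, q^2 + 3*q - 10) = q^2 + 3*q - 10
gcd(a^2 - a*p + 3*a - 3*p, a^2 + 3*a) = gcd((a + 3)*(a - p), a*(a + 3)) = a + 3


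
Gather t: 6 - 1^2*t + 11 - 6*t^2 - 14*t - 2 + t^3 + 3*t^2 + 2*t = t^3 - 3*t^2 - 13*t + 15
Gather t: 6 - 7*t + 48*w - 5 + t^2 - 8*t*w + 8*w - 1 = t^2 + t*(-8*w - 7) + 56*w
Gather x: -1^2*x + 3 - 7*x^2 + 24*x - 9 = -7*x^2 + 23*x - 6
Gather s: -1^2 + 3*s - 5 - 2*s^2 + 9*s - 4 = -2*s^2 + 12*s - 10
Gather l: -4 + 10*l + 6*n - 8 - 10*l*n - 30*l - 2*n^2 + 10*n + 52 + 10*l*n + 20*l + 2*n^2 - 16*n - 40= 0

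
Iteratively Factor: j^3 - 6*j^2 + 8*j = (j - 2)*(j^2 - 4*j) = (j - 4)*(j - 2)*(j)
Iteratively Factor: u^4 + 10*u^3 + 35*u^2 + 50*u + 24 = (u + 1)*(u^3 + 9*u^2 + 26*u + 24) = (u + 1)*(u + 3)*(u^2 + 6*u + 8) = (u + 1)*(u + 3)*(u + 4)*(u + 2)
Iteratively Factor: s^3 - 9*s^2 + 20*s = (s)*(s^2 - 9*s + 20) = s*(s - 5)*(s - 4)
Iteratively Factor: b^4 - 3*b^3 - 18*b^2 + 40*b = (b - 5)*(b^3 + 2*b^2 - 8*b) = (b - 5)*(b - 2)*(b^2 + 4*b) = b*(b - 5)*(b - 2)*(b + 4)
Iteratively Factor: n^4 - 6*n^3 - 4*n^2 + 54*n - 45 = (n - 5)*(n^3 - n^2 - 9*n + 9) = (n - 5)*(n - 3)*(n^2 + 2*n - 3) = (n - 5)*(n - 3)*(n - 1)*(n + 3)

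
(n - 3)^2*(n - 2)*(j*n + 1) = j*n^4 - 8*j*n^3 + 21*j*n^2 - 18*j*n + n^3 - 8*n^2 + 21*n - 18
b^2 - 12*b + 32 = (b - 8)*(b - 4)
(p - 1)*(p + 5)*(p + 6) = p^3 + 10*p^2 + 19*p - 30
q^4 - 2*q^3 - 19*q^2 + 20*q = q*(q - 5)*(q - 1)*(q + 4)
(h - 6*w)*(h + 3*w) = h^2 - 3*h*w - 18*w^2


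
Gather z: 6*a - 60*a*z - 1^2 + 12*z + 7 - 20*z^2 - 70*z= 6*a - 20*z^2 + z*(-60*a - 58) + 6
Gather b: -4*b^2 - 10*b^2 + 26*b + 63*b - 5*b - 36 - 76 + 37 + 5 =-14*b^2 + 84*b - 70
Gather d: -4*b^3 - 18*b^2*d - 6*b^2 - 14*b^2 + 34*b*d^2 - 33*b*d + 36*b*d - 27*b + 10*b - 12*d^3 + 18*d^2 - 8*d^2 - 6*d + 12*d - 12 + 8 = -4*b^3 - 20*b^2 - 17*b - 12*d^3 + d^2*(34*b + 10) + d*(-18*b^2 + 3*b + 6) - 4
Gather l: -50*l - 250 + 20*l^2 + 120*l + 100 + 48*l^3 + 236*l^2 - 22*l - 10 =48*l^3 + 256*l^2 + 48*l - 160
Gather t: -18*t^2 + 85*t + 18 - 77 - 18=-18*t^2 + 85*t - 77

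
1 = 1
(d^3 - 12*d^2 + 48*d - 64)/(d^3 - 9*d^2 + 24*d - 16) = (d - 4)/(d - 1)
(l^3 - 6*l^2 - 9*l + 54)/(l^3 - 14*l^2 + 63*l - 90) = (l + 3)/(l - 5)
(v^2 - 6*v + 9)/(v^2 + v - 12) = (v - 3)/(v + 4)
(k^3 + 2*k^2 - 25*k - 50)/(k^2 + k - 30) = (k^2 + 7*k + 10)/(k + 6)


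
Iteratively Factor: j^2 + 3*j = (j)*(j + 3)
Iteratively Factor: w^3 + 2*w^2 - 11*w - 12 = (w + 1)*(w^2 + w - 12) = (w + 1)*(w + 4)*(w - 3)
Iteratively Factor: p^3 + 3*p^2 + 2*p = (p + 1)*(p^2 + 2*p) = (p + 1)*(p + 2)*(p)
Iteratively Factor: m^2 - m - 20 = (m + 4)*(m - 5)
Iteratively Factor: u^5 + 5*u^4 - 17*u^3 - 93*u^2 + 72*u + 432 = (u - 3)*(u^4 + 8*u^3 + 7*u^2 - 72*u - 144) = (u - 3)*(u + 4)*(u^3 + 4*u^2 - 9*u - 36) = (u - 3)*(u + 4)^2*(u^2 - 9) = (u - 3)*(u + 3)*(u + 4)^2*(u - 3)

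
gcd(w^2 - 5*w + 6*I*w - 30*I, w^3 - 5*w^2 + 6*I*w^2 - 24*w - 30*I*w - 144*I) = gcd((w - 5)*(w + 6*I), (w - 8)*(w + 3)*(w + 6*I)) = w + 6*I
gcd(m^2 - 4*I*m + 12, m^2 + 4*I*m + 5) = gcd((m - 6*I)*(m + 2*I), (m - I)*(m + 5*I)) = 1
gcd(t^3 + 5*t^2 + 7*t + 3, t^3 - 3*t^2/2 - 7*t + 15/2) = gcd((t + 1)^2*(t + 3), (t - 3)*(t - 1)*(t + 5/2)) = 1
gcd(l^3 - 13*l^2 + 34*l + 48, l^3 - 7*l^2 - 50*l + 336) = l^2 - 14*l + 48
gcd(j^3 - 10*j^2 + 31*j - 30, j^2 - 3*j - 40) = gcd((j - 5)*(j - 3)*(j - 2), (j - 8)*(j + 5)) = 1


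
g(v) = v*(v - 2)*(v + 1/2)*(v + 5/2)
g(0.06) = -0.17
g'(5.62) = 748.88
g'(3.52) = 175.69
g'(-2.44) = -19.57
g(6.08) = 1400.48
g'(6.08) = 949.66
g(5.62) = 1011.00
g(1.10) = -5.70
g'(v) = v*(v - 2)*(v + 1/2) + v*(v - 2)*(v + 5/2) + v*(v + 1/2)*(v + 5/2) + (v - 2)*(v + 1/2)*(v + 5/2) = 4*v^3 + 3*v^2 - 19*v/2 - 5/2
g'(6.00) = 912.50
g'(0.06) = -3.06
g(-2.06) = -5.74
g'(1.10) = -4.00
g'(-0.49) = 2.40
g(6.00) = 1326.00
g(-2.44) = -1.26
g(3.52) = 129.48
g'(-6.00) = -701.50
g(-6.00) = 924.00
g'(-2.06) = -5.17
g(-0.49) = 0.02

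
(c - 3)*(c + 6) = c^2 + 3*c - 18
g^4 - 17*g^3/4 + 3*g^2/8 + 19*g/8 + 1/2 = (g - 4)*(g - 1)*(g + 1/4)*(g + 1/2)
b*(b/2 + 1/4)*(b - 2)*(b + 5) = b^4/2 + 7*b^3/4 - 17*b^2/4 - 5*b/2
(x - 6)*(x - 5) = x^2 - 11*x + 30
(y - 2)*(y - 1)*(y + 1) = y^3 - 2*y^2 - y + 2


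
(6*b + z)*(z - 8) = 6*b*z - 48*b + z^2 - 8*z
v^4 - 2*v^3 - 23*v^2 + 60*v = v*(v - 4)*(v - 3)*(v + 5)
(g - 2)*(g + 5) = g^2 + 3*g - 10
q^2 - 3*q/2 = q*(q - 3/2)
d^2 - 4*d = d*(d - 4)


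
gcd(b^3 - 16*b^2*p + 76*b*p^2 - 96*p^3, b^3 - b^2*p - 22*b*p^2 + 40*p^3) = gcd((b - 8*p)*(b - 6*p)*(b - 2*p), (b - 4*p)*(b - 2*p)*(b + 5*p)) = -b + 2*p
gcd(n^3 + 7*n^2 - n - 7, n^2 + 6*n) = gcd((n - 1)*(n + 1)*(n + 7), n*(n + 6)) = 1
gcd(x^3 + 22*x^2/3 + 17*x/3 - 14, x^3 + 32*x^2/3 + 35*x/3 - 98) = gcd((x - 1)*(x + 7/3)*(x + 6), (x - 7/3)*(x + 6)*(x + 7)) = x + 6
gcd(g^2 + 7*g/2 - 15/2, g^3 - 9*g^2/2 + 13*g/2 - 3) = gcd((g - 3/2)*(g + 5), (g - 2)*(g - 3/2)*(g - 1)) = g - 3/2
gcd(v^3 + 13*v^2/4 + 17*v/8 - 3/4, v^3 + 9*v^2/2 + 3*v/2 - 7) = v + 2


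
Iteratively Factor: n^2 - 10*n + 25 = (n - 5)*(n - 5)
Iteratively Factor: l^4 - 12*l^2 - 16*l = (l + 2)*(l^3 - 2*l^2 - 8*l) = l*(l + 2)*(l^2 - 2*l - 8) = l*(l + 2)^2*(l - 4)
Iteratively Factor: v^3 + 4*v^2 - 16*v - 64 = (v + 4)*(v^2 - 16) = (v + 4)^2*(v - 4)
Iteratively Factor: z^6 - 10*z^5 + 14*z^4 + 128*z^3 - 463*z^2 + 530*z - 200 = (z - 1)*(z^5 - 9*z^4 + 5*z^3 + 133*z^2 - 330*z + 200) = (z - 1)^2*(z^4 - 8*z^3 - 3*z^2 + 130*z - 200) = (z - 2)*(z - 1)^2*(z^3 - 6*z^2 - 15*z + 100) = (z - 2)*(z - 1)^2*(z + 4)*(z^2 - 10*z + 25) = (z - 5)*(z - 2)*(z - 1)^2*(z + 4)*(z - 5)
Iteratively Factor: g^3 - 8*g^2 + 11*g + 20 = (g - 4)*(g^2 - 4*g - 5) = (g - 4)*(g + 1)*(g - 5)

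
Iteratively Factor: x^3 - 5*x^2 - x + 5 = (x - 5)*(x^2 - 1) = (x - 5)*(x + 1)*(x - 1)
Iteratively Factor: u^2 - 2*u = (u)*(u - 2)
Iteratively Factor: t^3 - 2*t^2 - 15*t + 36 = (t + 4)*(t^2 - 6*t + 9) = (t - 3)*(t + 4)*(t - 3)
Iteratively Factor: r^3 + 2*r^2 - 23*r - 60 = (r - 5)*(r^2 + 7*r + 12) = (r - 5)*(r + 4)*(r + 3)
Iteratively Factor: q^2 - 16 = (q + 4)*(q - 4)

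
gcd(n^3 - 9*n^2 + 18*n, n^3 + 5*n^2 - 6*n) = n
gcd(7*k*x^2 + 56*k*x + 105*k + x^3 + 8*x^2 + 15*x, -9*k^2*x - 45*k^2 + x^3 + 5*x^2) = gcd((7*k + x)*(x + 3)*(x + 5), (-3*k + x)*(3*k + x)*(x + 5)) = x + 5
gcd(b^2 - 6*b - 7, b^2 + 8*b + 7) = b + 1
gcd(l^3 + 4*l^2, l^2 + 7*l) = l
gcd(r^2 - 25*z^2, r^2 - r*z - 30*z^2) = r + 5*z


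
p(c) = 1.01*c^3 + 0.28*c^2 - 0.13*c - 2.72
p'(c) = 3.03*c^2 + 0.56*c - 0.13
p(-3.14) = -30.82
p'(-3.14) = 27.99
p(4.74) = 110.52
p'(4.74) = 70.60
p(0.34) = -2.69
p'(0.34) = 0.41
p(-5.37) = -150.35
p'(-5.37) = 84.24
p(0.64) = -2.42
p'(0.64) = 1.47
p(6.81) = 328.36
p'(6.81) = 144.20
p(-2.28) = -12.94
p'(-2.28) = 14.34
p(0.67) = -2.38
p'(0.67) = 1.61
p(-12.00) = -1706.12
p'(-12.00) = 429.47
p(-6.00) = -210.02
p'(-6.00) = 105.59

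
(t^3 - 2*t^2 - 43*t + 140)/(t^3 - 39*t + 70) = (t - 4)/(t - 2)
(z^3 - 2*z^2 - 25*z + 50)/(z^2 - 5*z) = z + 3 - 10/z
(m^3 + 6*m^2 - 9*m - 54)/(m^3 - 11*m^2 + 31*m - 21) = (m^2 + 9*m + 18)/(m^2 - 8*m + 7)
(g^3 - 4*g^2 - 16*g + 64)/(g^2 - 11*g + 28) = (g^2 - 16)/(g - 7)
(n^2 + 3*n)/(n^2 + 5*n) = (n + 3)/(n + 5)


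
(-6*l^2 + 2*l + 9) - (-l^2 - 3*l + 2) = -5*l^2 + 5*l + 7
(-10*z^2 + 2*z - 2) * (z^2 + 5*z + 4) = -10*z^4 - 48*z^3 - 32*z^2 - 2*z - 8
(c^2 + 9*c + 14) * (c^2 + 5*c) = c^4 + 14*c^3 + 59*c^2 + 70*c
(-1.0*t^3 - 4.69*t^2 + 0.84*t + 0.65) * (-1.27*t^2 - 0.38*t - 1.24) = 1.27*t^5 + 6.3363*t^4 + 1.9554*t^3 + 4.6709*t^2 - 1.2886*t - 0.806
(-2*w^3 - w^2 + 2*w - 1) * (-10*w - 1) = 20*w^4 + 12*w^3 - 19*w^2 + 8*w + 1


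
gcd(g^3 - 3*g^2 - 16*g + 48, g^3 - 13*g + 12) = g^2 + g - 12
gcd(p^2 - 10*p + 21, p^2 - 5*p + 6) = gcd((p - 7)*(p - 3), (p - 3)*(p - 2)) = p - 3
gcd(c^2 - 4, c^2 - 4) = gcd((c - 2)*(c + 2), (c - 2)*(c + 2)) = c^2 - 4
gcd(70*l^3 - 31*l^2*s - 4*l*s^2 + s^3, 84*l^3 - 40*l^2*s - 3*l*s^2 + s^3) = 14*l^2 - 9*l*s + s^2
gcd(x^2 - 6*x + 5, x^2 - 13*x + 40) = x - 5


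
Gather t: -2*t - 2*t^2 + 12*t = -2*t^2 + 10*t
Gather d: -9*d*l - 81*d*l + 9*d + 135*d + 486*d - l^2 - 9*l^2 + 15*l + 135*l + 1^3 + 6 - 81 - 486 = d*(630 - 90*l) - 10*l^2 + 150*l - 560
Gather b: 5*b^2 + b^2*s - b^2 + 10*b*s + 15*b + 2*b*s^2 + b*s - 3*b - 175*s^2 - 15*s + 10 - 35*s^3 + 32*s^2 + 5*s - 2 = b^2*(s + 4) + b*(2*s^2 + 11*s + 12) - 35*s^3 - 143*s^2 - 10*s + 8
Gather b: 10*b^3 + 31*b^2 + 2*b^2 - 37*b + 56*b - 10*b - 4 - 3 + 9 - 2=10*b^3 + 33*b^2 + 9*b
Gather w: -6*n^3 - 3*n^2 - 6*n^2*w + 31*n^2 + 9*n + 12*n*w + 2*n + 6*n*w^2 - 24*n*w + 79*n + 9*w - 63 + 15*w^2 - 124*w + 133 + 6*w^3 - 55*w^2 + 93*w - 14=-6*n^3 + 28*n^2 + 90*n + 6*w^3 + w^2*(6*n - 40) + w*(-6*n^2 - 12*n - 22) + 56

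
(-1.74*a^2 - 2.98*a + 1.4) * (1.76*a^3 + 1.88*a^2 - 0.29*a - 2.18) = -3.0624*a^5 - 8.516*a^4 - 2.6338*a^3 + 7.2894*a^2 + 6.0904*a - 3.052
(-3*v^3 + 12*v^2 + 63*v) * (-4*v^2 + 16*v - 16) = 12*v^5 - 96*v^4 - 12*v^3 + 816*v^2 - 1008*v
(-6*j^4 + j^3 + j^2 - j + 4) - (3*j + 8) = -6*j^4 + j^3 + j^2 - 4*j - 4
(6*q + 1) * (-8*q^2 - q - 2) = -48*q^3 - 14*q^2 - 13*q - 2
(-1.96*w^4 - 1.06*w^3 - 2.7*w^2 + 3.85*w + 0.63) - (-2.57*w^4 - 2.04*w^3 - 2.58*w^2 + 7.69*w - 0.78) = 0.61*w^4 + 0.98*w^3 - 0.12*w^2 - 3.84*w + 1.41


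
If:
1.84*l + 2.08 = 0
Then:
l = -1.13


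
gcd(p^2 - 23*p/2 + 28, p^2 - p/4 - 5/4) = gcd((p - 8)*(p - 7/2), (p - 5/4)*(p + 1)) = 1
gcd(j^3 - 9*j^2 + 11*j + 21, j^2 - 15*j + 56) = j - 7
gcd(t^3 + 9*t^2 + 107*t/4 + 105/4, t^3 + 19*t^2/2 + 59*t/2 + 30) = t^2 + 11*t/2 + 15/2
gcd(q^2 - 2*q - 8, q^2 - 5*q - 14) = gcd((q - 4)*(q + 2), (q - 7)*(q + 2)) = q + 2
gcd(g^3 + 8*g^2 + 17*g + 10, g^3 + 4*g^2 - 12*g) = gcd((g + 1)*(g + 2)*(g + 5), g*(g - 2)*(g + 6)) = 1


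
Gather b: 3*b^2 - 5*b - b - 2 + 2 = 3*b^2 - 6*b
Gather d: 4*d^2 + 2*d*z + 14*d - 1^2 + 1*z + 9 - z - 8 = 4*d^2 + d*(2*z + 14)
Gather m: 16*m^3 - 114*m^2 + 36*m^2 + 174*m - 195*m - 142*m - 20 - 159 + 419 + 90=16*m^3 - 78*m^2 - 163*m + 330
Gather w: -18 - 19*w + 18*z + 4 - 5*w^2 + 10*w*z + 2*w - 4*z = -5*w^2 + w*(10*z - 17) + 14*z - 14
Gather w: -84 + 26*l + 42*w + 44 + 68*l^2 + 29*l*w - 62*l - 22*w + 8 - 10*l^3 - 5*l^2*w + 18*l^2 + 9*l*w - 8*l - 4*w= -10*l^3 + 86*l^2 - 44*l + w*(-5*l^2 + 38*l + 16) - 32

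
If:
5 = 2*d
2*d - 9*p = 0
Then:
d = 5/2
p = 5/9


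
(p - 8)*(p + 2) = p^2 - 6*p - 16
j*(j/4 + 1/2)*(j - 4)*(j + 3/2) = j^4/4 - j^3/8 - 11*j^2/4 - 3*j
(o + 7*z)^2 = o^2 + 14*o*z + 49*z^2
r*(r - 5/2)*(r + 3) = r^3 + r^2/2 - 15*r/2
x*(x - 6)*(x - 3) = x^3 - 9*x^2 + 18*x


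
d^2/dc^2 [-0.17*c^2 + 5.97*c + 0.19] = -0.340000000000000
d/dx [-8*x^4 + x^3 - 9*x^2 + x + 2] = -32*x^3 + 3*x^2 - 18*x + 1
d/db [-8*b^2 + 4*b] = 4 - 16*b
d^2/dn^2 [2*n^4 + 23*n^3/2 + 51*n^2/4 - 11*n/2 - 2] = 24*n^2 + 69*n + 51/2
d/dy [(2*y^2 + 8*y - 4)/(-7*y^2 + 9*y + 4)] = 2*(37*y^2 - 20*y + 34)/(49*y^4 - 126*y^3 + 25*y^2 + 72*y + 16)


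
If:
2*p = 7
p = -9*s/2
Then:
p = 7/2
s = -7/9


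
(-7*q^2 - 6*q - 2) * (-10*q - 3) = 70*q^3 + 81*q^2 + 38*q + 6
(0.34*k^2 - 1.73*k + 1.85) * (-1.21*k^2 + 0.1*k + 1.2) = -0.4114*k^4 + 2.1273*k^3 - 2.0035*k^2 - 1.891*k + 2.22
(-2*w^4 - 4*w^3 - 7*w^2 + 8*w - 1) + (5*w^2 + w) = -2*w^4 - 4*w^3 - 2*w^2 + 9*w - 1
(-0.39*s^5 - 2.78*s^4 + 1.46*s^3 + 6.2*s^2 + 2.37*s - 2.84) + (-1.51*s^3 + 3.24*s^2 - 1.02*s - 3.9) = -0.39*s^5 - 2.78*s^4 - 0.05*s^3 + 9.44*s^2 + 1.35*s - 6.74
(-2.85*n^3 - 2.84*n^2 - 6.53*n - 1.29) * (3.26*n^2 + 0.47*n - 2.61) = -9.291*n^5 - 10.5979*n^4 - 15.1841*n^3 + 0.137899999999999*n^2 + 16.437*n + 3.3669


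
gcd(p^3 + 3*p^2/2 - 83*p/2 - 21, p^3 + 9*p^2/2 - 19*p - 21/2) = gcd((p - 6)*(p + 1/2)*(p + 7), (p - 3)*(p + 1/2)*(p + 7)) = p^2 + 15*p/2 + 7/2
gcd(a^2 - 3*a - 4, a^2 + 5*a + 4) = a + 1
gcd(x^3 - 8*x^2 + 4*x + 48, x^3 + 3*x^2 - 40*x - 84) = x^2 - 4*x - 12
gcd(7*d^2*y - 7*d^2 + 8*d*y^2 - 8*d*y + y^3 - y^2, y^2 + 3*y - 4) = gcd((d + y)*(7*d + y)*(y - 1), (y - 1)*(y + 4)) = y - 1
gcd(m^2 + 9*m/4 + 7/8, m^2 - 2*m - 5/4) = m + 1/2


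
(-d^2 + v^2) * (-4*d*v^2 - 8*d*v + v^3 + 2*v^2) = 4*d^3*v^2 + 8*d^3*v - d^2*v^3 - 2*d^2*v^2 - 4*d*v^4 - 8*d*v^3 + v^5 + 2*v^4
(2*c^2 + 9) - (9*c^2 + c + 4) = -7*c^2 - c + 5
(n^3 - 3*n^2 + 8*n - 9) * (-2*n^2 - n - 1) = -2*n^5 + 5*n^4 - 14*n^3 + 13*n^2 + n + 9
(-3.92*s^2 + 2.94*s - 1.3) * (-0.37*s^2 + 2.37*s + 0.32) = 1.4504*s^4 - 10.3782*s^3 + 6.1944*s^2 - 2.1402*s - 0.416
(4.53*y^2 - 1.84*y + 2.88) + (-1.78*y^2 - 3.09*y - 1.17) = 2.75*y^2 - 4.93*y + 1.71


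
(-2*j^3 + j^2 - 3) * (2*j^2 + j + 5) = -4*j^5 - 9*j^3 - j^2 - 3*j - 15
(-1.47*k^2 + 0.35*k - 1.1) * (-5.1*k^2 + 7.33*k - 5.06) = 7.497*k^4 - 12.5601*k^3 + 15.6137*k^2 - 9.834*k + 5.566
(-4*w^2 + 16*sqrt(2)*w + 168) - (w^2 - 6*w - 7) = -5*w^2 + 6*w + 16*sqrt(2)*w + 175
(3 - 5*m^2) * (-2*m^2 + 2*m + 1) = 10*m^4 - 10*m^3 - 11*m^2 + 6*m + 3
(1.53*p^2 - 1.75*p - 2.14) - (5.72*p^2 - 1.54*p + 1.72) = -4.19*p^2 - 0.21*p - 3.86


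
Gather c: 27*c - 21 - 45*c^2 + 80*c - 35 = -45*c^2 + 107*c - 56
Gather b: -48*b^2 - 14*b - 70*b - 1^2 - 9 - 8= -48*b^2 - 84*b - 18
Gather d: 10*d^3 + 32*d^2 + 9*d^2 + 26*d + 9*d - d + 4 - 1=10*d^3 + 41*d^2 + 34*d + 3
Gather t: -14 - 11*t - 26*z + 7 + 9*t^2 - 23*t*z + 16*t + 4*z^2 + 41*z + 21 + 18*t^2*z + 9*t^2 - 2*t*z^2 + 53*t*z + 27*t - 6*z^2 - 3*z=t^2*(18*z + 18) + t*(-2*z^2 + 30*z + 32) - 2*z^2 + 12*z + 14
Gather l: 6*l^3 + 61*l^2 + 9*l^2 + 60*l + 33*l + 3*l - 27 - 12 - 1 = 6*l^3 + 70*l^2 + 96*l - 40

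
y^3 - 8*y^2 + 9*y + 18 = (y - 6)*(y - 3)*(y + 1)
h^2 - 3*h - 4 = (h - 4)*(h + 1)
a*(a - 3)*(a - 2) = a^3 - 5*a^2 + 6*a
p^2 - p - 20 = (p - 5)*(p + 4)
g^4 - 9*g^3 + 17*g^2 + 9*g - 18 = (g - 6)*(g - 3)*(g - 1)*(g + 1)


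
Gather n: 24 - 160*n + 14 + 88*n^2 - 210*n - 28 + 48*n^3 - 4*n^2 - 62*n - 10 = 48*n^3 + 84*n^2 - 432*n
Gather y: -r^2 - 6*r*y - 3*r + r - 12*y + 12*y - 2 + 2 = -r^2 - 6*r*y - 2*r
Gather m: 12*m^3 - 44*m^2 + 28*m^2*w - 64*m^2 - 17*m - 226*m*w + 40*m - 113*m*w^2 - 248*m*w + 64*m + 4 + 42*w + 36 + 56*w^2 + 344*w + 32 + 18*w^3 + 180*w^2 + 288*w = 12*m^3 + m^2*(28*w - 108) + m*(-113*w^2 - 474*w + 87) + 18*w^3 + 236*w^2 + 674*w + 72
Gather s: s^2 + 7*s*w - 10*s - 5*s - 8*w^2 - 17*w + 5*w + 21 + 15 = s^2 + s*(7*w - 15) - 8*w^2 - 12*w + 36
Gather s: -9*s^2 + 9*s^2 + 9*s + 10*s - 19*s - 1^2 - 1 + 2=0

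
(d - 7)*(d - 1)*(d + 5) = d^3 - 3*d^2 - 33*d + 35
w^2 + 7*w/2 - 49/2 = (w - 7/2)*(w + 7)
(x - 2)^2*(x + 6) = x^3 + 2*x^2 - 20*x + 24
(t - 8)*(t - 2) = t^2 - 10*t + 16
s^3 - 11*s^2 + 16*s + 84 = (s - 7)*(s - 6)*(s + 2)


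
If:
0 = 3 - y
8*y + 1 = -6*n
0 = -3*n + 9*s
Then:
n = -25/6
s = -25/18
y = 3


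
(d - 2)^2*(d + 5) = d^3 + d^2 - 16*d + 20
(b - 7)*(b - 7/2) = b^2 - 21*b/2 + 49/2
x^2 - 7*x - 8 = (x - 8)*(x + 1)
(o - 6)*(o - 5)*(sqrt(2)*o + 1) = sqrt(2)*o^3 - 11*sqrt(2)*o^2 + o^2 - 11*o + 30*sqrt(2)*o + 30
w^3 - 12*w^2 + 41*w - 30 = (w - 6)*(w - 5)*(w - 1)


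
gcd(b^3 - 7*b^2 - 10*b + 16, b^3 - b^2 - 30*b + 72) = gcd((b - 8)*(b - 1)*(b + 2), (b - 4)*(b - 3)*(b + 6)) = 1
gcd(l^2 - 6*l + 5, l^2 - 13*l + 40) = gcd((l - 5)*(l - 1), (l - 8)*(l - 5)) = l - 5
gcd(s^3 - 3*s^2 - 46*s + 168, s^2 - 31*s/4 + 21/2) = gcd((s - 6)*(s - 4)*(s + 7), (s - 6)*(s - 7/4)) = s - 6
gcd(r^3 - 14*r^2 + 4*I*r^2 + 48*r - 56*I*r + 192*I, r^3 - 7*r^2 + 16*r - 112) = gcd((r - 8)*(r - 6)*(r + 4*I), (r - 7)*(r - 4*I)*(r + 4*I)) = r + 4*I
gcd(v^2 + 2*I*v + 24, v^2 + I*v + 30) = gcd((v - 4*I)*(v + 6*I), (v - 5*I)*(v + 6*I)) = v + 6*I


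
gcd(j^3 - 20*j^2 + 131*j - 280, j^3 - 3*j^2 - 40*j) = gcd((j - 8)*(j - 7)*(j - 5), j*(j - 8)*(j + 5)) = j - 8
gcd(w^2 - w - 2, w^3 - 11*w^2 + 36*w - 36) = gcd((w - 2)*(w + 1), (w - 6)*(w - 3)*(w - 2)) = w - 2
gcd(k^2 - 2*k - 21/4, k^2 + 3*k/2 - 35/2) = k - 7/2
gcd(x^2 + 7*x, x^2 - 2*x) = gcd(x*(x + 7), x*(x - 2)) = x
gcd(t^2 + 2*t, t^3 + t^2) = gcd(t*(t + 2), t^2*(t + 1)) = t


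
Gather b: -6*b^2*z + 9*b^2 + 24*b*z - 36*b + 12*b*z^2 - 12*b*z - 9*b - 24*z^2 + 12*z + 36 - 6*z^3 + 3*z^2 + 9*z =b^2*(9 - 6*z) + b*(12*z^2 + 12*z - 45) - 6*z^3 - 21*z^2 + 21*z + 36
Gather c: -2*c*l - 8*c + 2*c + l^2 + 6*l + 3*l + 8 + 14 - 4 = c*(-2*l - 6) + l^2 + 9*l + 18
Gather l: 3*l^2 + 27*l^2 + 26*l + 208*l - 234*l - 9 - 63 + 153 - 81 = 30*l^2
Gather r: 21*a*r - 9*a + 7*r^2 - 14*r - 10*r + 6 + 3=-9*a + 7*r^2 + r*(21*a - 24) + 9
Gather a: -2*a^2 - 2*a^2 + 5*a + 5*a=-4*a^2 + 10*a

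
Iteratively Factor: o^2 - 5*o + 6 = (o - 3)*(o - 2)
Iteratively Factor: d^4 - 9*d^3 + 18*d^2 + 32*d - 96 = (d - 4)*(d^3 - 5*d^2 - 2*d + 24) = (d - 4)*(d - 3)*(d^2 - 2*d - 8) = (d - 4)^2*(d - 3)*(d + 2)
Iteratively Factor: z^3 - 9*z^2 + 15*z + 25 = (z + 1)*(z^2 - 10*z + 25) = (z - 5)*(z + 1)*(z - 5)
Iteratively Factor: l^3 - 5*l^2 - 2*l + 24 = (l - 3)*(l^2 - 2*l - 8) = (l - 4)*(l - 3)*(l + 2)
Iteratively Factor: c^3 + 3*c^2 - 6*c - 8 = (c + 4)*(c^2 - c - 2) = (c + 1)*(c + 4)*(c - 2)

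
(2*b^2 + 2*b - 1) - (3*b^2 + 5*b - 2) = -b^2 - 3*b + 1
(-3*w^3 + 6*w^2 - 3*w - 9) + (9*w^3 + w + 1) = 6*w^3 + 6*w^2 - 2*w - 8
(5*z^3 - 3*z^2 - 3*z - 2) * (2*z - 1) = 10*z^4 - 11*z^3 - 3*z^2 - z + 2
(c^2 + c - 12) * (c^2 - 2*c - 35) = c^4 - c^3 - 49*c^2 - 11*c + 420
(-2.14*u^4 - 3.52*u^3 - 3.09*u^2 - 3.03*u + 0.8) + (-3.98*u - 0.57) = -2.14*u^4 - 3.52*u^3 - 3.09*u^2 - 7.01*u + 0.23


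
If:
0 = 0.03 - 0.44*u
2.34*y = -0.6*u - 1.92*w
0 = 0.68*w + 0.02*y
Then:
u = 0.07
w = 0.00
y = -0.02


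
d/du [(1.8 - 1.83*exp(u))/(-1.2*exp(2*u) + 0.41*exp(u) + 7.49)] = (-2.196*exp(2*u) + 4.32*exp(u) - 14.4447)*exp(u)/(1.44*exp(4*u) - 0.984*exp(3*u) - 17.8079*exp(2*u) + 6.1418*exp(u) + 56.1001)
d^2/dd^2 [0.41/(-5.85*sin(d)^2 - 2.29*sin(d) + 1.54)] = (56.1249*sin(d)^4 + 16.477695*sin(d)^3 - 67.262509*sin(d)^2 - 31.509484*sin(d) - 11.687542)/(5.85*sin(d)^2 + 2.29*sin(d) - 1.54)^3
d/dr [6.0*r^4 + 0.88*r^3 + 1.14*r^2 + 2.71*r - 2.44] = 24.0*r^3 + 2.64*r^2 + 2.28*r + 2.71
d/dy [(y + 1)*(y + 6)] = 2*y + 7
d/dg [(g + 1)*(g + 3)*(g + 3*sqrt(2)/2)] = 3*g^2 + 3*sqrt(2)*g + 8*g + 3 + 6*sqrt(2)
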